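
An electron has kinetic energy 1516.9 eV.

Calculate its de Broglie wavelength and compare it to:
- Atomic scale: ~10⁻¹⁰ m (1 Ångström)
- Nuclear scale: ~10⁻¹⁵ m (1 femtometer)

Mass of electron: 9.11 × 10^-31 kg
λ = 3.15 × 10^-11 m, which is between nuclear and atomic scales.

Using λ = h/√(2mKE):

KE = 1516.9 eV = 2.430 × 10^-16 J

λ = h/√(2mKE)
λ = (6.626 × 10^-34 J·s) / √(2 × 9.11 × 10^-31 kg × 2.430 × 10^-16 J)
λ = 3.15 × 10^-11 m

Comparison:
- Atomic scale (10⁻¹⁰ m): λ is 0.31× this size
- Nuclear scale (10⁻¹⁵ m): λ is 3.1e+04× this size

The wavelength is between nuclear and atomic scales.

This wavelength is appropriate for probing atomic structure but too large for nuclear physics experiments.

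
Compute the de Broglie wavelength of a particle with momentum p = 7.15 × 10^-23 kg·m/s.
9.27 × 10^-12 m

Using the de Broglie relation λ = h/p:

λ = h/p
λ = (6.626 × 10^-34 J·s) / (7.15 × 10^-23 kg·m/s)
λ = 9.27 × 10^-12 m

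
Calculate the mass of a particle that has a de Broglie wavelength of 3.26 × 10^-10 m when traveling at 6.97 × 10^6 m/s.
2.92 × 10^-31 kg

From the de Broglie relation λ = h/(mv), we solve for m:

m = h/(λv)
m = (6.626 × 10^-34 J·s) / (3.26 × 10^-10 m × 6.97 × 10^6 m/s)
m = 2.92 × 10^-31 kg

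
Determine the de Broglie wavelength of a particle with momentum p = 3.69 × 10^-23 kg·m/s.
1.80 × 10^-11 m

Using the de Broglie relation λ = h/p:

λ = h/p
λ = (6.626 × 10^-34 J·s) / (3.69 × 10^-23 kg·m/s)
λ = 1.80 × 10^-11 m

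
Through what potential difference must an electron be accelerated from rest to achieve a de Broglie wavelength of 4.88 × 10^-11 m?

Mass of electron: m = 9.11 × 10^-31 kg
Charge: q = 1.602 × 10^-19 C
632 V

From λ = h/√(2mqV), we solve for V:

λ² = h²/(2mqV)
V = h²/(2mqλ²)
V = (6.626 × 10^-34 J·s)² / (2 × 9.11 × 10^-31 kg × 1.602 × 10^-19 C × (4.88 × 10^-11 m)²)
V = 632 V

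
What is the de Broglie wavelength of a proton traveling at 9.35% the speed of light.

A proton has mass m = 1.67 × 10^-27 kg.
1.42 × 10^-14 m

Using the de Broglie relation λ = h/(mv):

v = 9.35% × c = 2.803 × 10^7 m/s

λ = h/(mv)
λ = (6.626 × 10^-34 J·s) / (1.67 × 10^-27 kg × 2.803 × 10^7 m/s)
λ = 1.42 × 10^-14 m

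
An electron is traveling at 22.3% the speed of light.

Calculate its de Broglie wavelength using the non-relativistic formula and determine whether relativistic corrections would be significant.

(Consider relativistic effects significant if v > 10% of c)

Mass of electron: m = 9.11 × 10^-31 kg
Yes, relativistic corrections are needed.

Using the non-relativistic de Broglie formula λ = h/(mv):

v = 22.3% × c = 6.685 × 10^7 m/s

λ = h/(mv)
λ = (6.626 × 10^-34 J·s) / (9.11 × 10^-31 kg × 6.685 × 10^7 m/s)
λ = 1.09 × 10^-11 m

Since v = 22.3% of c > 10% of c, relativistic corrections ARE significant and the actual wavelength would differ from this non-relativistic estimate.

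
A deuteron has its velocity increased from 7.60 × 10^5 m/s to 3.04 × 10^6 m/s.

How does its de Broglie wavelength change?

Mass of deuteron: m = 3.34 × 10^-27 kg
The wavelength decreases by a factor of 4.

Using λ = h/(mv):

Initial wavelength: λ₁ = h/(mv₁) = 2.61 × 10^-13 m
Final wavelength: λ₂ = h/(mv₂) = 6.53 × 10^-14 m

Since λ ∝ 1/v, when velocity increases by a factor of 4, the wavelength decreases by a factor of 4.

λ₂/λ₁ = v₁/v₂ = 1/4

The wavelength decreases by a factor of 4.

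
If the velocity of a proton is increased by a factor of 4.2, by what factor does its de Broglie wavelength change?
The wavelength decreases by a factor of 4.2.

From λ = h/(mv), the wavelength is inversely proportional to velocity:

λ ∝ 1/v

If v → 4.2v, then λ → λ/4.2

When velocity is increased by a factor of 4.2, the wavelength decreases by a factor of 4.2.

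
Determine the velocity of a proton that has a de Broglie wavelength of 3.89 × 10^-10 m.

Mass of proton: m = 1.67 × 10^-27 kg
1.02 × 10^3 m/s

From the de Broglie relation λ = h/(mv), we solve for v:

v = h/(mλ)
v = (6.626 × 10^-34 J·s) / (1.67 × 10^-27 kg × 3.89 × 10^-10 m)
v = 1.02 × 10^3 m/s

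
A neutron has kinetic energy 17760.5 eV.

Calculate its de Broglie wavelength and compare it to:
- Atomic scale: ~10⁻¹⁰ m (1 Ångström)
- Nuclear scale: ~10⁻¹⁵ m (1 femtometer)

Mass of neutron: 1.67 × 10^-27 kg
λ = 2.15 × 10^-13 m, which is between nuclear and atomic scales.

Using λ = h/√(2mKE):

KE = 17760.5 eV = 2.846 × 10^-15 J

λ = h/√(2mKE)
λ = (6.626 × 10^-34 J·s) / √(2 × 1.67 × 10^-27 kg × 2.846 × 10^-15 J)
λ = 2.15 × 10^-13 m

Comparison:
- Atomic scale (10⁻¹⁰ m): λ is 0.0021× this size
- Nuclear scale (10⁻¹⁵ m): λ is 2.1e+02× this size

The wavelength is between nuclear and atomic scales.

This wavelength is appropriate for probing atomic structure but too large for nuclear physics experiments.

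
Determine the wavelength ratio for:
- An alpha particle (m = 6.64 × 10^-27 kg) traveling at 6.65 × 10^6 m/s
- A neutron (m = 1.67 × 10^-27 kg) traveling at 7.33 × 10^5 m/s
λ₁/λ₂ = 0.0277

Using λ = h/(mv):

λ₁ = h/(m₁v₁) = 1.50 × 10^-14 m
λ₂ = h/(m₂v₂) = 5.41 × 10^-13 m

Ratio λ₁/λ₂ = (m₂v₂)/(m₁v₁)
         = (1.67 × 10^-27 kg × 7.33 × 10^5 m/s) / (6.64 × 10^-27 kg × 6.65 × 10^6 m/s)
         = 0.0277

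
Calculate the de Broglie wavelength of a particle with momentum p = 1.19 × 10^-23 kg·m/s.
5.57 × 10^-11 m

Using the de Broglie relation λ = h/p:

λ = h/p
λ = (6.626 × 10^-34 J·s) / (1.19 × 10^-23 kg·m/s)
λ = 5.57 × 10^-11 m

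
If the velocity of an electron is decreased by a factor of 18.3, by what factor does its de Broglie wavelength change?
The wavelength increases by a factor of 18.3.

From λ = h/(mv), the wavelength is inversely proportional to velocity:

λ ∝ 1/v

If v → v/18.3, then λ → 18.3λ

When velocity is decreased by a factor of 18.3, the wavelength increases by a factor of 18.3.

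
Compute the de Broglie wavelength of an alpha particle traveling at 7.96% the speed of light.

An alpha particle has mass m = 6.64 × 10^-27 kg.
4.18 × 10^-15 m

Using the de Broglie relation λ = h/(mv):

v = 7.96% × c = 2.386 × 10^7 m/s

λ = h/(mv)
λ = (6.626 × 10^-34 J·s) / (6.64 × 10^-27 kg × 2.386 × 10^7 m/s)
λ = 4.18 × 10^-15 m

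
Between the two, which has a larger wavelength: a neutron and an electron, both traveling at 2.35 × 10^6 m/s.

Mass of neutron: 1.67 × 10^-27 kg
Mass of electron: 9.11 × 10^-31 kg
The electron has the longer wavelength.

Using λ = h/(mv), since both particles have the same velocity, the wavelength depends only on mass.

For neutron: λ₁ = h/(m₁v) = 1.69 × 10^-13 m
For electron: λ₂ = h/(m₂v) = 3.10 × 10^-10 m

Since λ ∝ 1/m at constant velocity, the lighter particle has the longer wavelength.

The electron has the longer de Broglie wavelength.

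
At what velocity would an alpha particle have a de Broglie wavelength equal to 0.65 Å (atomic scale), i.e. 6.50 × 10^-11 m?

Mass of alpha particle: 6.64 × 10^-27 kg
1.54 × 10^3 m/s

From λ = h/(mv), solve for v:

v = h/(mλ)
v = (6.626 × 10^-34 J·s) / (6.64 × 10^-27 kg × 6.50 × 10^-11 m)
v = 1.54 × 10^3 m/s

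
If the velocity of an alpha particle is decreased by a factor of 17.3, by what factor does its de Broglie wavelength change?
The wavelength increases by a factor of 17.3.

From λ = h/(mv), the wavelength is inversely proportional to velocity:

λ ∝ 1/v

If v → v/17.3, then λ → 17.3λ

When velocity is decreased by a factor of 17.3, the wavelength increases by a factor of 17.3.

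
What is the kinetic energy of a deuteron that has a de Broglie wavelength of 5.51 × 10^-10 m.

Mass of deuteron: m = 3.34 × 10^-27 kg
2.16 × 10^-22 J (or 1.35 × 10^-3 eV)

From λ = h/√(2mKE), we solve for KE:

λ² = h²/(2mKE)
KE = h²/(2mλ²)
KE = (6.626 × 10^-34 J·s)² / (2 × 3.34 × 10^-27 kg × (5.51 × 10^-10 m)²)
KE = 2.16 × 10^-22 J
KE = 1.35 × 10^-3 eV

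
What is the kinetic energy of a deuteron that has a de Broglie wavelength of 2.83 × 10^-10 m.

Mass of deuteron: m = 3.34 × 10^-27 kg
8.21 × 10^-22 J (or 5.12 × 10^-3 eV)

From λ = h/√(2mKE), we solve for KE:

λ² = h²/(2mKE)
KE = h²/(2mλ²)
KE = (6.626 × 10^-34 J·s)² / (2 × 3.34 × 10^-27 kg × (2.83 × 10^-10 m)²)
KE = 8.21 × 10^-22 J
KE = 5.12 × 10^-3 eV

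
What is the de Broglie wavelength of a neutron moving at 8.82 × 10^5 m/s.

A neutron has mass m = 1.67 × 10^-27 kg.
4.50 × 10^-13 m

Using the de Broglie relation λ = h/(mv):

λ = h/(mv)
λ = (6.626 × 10^-34 J·s) / (1.67 × 10^-27 kg × 8.82 × 10^5 m/s)
λ = 4.50 × 10^-13 m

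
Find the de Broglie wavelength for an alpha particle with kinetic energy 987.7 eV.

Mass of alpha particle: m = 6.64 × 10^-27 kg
4.57 × 10^-13 m

Using λ = h/√(2mKE):

First convert KE to Joules: KE = 987.7 eV = 1.582 × 10^-16 J

λ = h/√(2mKE)
λ = (6.626 × 10^-34 J·s) / √(2 × 6.64 × 10^-27 kg × 1.582 × 10^-16 J)
λ = 4.57 × 10^-13 m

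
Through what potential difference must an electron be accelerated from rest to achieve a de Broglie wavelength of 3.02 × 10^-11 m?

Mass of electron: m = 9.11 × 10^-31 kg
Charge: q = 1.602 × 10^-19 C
1.65 × 10^3 V

From λ = h/√(2mqV), we solve for V:

λ² = h²/(2mqV)
V = h²/(2mqλ²)
V = (6.626 × 10^-34 J·s)² / (2 × 9.11 × 10^-31 kg × 1.602 × 10^-19 C × (3.02 × 10^-11 m)²)
V = 1.65 × 10^3 V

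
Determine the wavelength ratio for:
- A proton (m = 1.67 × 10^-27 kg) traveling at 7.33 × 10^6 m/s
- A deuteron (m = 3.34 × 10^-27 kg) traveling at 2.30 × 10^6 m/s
λ₁/λ₂ = 0.628

Using λ = h/(mv):

λ₁ = h/(m₁v₁) = 5.41 × 10^-14 m
λ₂ = h/(m₂v₂) = 8.63 × 10^-14 m

Ratio λ₁/λ₂ = (m₂v₂)/(m₁v₁)
         = (3.34 × 10^-27 kg × 2.30 × 10^6 m/s) / (1.67 × 10^-27 kg × 7.33 × 10^6 m/s)
         = 0.628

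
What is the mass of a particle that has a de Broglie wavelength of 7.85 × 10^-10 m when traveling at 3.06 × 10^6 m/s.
2.76 × 10^-31 kg

From the de Broglie relation λ = h/(mv), we solve for m:

m = h/(λv)
m = (6.626 × 10^-34 J·s) / (7.85 × 10^-10 m × 3.06 × 10^6 m/s)
m = 2.76 × 10^-31 kg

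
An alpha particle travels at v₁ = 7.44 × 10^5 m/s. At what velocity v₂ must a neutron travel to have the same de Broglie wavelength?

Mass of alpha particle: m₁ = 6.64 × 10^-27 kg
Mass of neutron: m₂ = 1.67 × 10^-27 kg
v₂ = 2.96 × 10^6 m/s

For equal de Broglie wavelengths: λ₁ = λ₂

h/(m₁v₁) = h/(m₂v₂)
m₁v₁ = m₂v₂
v₂ = v₁ · (m₁/m₂)

v₂ = 7.44 × 10^5 m/s × (6.64 × 10^-27 kg / 1.67 × 10^-27 kg)
v₂ = 2.96 × 10^6 m/s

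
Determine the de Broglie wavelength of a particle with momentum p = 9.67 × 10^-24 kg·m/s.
6.85 × 10^-11 m

Using the de Broglie relation λ = h/p:

λ = h/p
λ = (6.626 × 10^-34 J·s) / (9.67 × 10^-24 kg·m/s)
λ = 6.85 × 10^-11 m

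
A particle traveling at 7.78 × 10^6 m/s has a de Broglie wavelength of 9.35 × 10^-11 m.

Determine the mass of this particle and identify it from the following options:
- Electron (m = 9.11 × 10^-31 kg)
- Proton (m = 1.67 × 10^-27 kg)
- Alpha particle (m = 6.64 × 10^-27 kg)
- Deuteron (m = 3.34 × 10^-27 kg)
The particle is an electron.

From λ = h/(mv), solve for mass:

m = h/(λv)
m = (6.626 × 10^-34 J·s) / (9.35 × 10^-11 m × 7.78 × 10^6 m/s)
m = 9.11 × 10^-31 kg

Comparing with the listed masses, this is closest to an electron.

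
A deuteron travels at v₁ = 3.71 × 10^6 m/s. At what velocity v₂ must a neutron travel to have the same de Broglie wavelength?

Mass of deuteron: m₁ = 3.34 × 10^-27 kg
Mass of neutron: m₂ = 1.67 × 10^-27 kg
v₂ = 7.42 × 10^6 m/s

For equal de Broglie wavelengths: λ₁ = λ₂

h/(m₁v₁) = h/(m₂v₂)
m₁v₁ = m₂v₂
v₂ = v₁ · (m₁/m₂)

v₂ = 3.71 × 10^6 m/s × (3.34 × 10^-27 kg / 1.67 × 10^-27 kg)
v₂ = 7.42 × 10^6 m/s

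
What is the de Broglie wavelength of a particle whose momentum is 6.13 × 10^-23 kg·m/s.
1.08 × 10^-11 m

Using the de Broglie relation λ = h/p:

λ = h/p
λ = (6.626 × 10^-34 J·s) / (6.13 × 10^-23 kg·m/s)
λ = 1.08 × 10^-11 m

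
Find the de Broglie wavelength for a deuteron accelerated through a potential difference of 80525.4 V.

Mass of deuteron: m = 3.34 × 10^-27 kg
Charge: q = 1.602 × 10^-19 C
7.14 × 10^-14 m

When a particle is accelerated through voltage V, it gains kinetic energy KE = qV.

The de Broglie wavelength is then λ = h/√(2mqV):

λ = h/√(2mqV)
λ = (6.626 × 10^-34 J·s) / √(2 × 3.34 × 10^-27 kg × 1.602 × 10^-19 C × 80525.4 V)
λ = 7.14 × 10^-14 m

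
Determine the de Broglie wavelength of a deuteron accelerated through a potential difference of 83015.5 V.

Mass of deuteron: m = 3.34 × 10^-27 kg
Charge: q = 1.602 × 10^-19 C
7.03 × 10^-14 m

When a particle is accelerated through voltage V, it gains kinetic energy KE = qV.

The de Broglie wavelength is then λ = h/√(2mqV):

λ = h/√(2mqV)
λ = (6.626 × 10^-34 J·s) / √(2 × 3.34 × 10^-27 kg × 1.602 × 10^-19 C × 83015.5 V)
λ = 7.03 × 10^-14 m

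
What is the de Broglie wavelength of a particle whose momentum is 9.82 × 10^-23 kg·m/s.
6.75 × 10^-12 m

Using the de Broglie relation λ = h/p:

λ = h/p
λ = (6.626 × 10^-34 J·s) / (9.82 × 10^-23 kg·m/s)
λ = 6.75 × 10^-12 m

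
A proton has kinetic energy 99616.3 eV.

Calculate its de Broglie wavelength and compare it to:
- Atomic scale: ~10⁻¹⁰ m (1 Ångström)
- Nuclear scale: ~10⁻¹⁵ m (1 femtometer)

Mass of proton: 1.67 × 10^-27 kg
λ = 9.08 × 10^-14 m, which is between nuclear and atomic scales.

Using λ = h/√(2mKE):

KE = 99616.3 eV = 1.596 × 10^-14 J

λ = h/√(2mKE)
λ = (6.626 × 10^-34 J·s) / √(2 × 1.67 × 10^-27 kg × 1.596 × 10^-14 J)
λ = 9.08 × 10^-14 m

Comparison:
- Atomic scale (10⁻¹⁰ m): λ is 0.00091× this size
- Nuclear scale (10⁻¹⁵ m): λ is 91× this size

The wavelength is between nuclear and atomic scales.

This wavelength is appropriate for probing atomic structure but too large for nuclear physics experiments.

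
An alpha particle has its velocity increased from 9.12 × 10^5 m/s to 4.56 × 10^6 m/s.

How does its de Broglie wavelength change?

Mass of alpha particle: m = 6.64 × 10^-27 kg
The wavelength decreases by a factor of 5.

Using λ = h/(mv):

Initial wavelength: λ₁ = h/(mv₁) = 1.09 × 10^-13 m
Final wavelength: λ₂ = h/(mv₂) = 2.19 × 10^-14 m

Since λ ∝ 1/v, when velocity increases by a factor of 5, the wavelength decreases by a factor of 5.

λ₂/λ₁ = v₁/v₂ = 1/5

The wavelength decreases by a factor of 5.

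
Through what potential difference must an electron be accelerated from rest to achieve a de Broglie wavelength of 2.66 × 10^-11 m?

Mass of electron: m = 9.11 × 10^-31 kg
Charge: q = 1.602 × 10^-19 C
2.13 × 10^3 V

From λ = h/√(2mqV), we solve for V:

λ² = h²/(2mqV)
V = h²/(2mqλ²)
V = (6.626 × 10^-34 J·s)² / (2 × 9.11 × 10^-31 kg × 1.602 × 10^-19 C × (2.66 × 10^-11 m)²)
V = 2.13 × 10^3 V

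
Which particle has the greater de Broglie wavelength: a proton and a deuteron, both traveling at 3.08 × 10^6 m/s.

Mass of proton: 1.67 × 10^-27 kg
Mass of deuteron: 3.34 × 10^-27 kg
The proton has the longer wavelength.

Using λ = h/(mv), since both particles have the same velocity, the wavelength depends only on mass.

For proton: λ₁ = h/(m₁v) = 1.29 × 10^-13 m
For deuteron: λ₂ = h/(m₂v) = 6.44 × 10^-14 m

Since λ ∝ 1/m at constant velocity, the lighter particle has the longer wavelength.

The proton has the longer de Broglie wavelength.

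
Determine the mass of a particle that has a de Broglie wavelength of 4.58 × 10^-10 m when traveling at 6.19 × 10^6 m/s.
2.34 × 10^-31 kg

From the de Broglie relation λ = h/(mv), we solve for m:

m = h/(λv)
m = (6.626 × 10^-34 J·s) / (4.58 × 10^-10 m × 6.19 × 10^6 m/s)
m = 2.34 × 10^-31 kg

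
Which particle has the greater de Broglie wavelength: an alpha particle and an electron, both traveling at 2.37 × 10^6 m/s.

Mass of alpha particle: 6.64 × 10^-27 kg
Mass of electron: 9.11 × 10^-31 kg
The electron has the longer wavelength.

Using λ = h/(mv), since both particles have the same velocity, the wavelength depends only on mass.

For alpha particle: λ₁ = h/(m₁v) = 4.21 × 10^-14 m
For electron: λ₂ = h/(m₂v) = 3.07 × 10^-10 m

Since λ ∝ 1/m at constant velocity, the lighter particle has the longer wavelength.

The electron has the longer de Broglie wavelength.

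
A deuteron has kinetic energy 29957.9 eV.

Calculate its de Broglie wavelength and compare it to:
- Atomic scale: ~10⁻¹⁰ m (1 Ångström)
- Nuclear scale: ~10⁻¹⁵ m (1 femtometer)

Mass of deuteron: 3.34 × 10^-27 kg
λ = 1.17 × 10^-13 m, which is between nuclear and atomic scales.

Using λ = h/√(2mKE):

KE = 29957.9 eV = 4.800 × 10^-15 J

λ = h/√(2mKE)
λ = (6.626 × 10^-34 J·s) / √(2 × 3.34 × 10^-27 kg × 4.800 × 10^-15 J)
λ = 1.17 × 10^-13 m

Comparison:
- Atomic scale (10⁻¹⁰ m): λ is 0.0012× this size
- Nuclear scale (10⁻¹⁵ m): λ is 1.2e+02× this size

The wavelength is between nuclear and atomic scales.

This wavelength is appropriate for probing atomic structure but too large for nuclear physics experiments.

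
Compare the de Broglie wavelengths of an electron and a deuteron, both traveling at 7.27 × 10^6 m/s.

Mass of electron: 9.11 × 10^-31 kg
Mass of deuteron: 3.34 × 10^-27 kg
The electron has the longer wavelength.

Using λ = h/(mv), since both particles have the same velocity, the wavelength depends only on mass.

For electron: λ₁ = h/(m₁v) = 1.00 × 10^-10 m
For deuteron: λ₂ = h/(m₂v) = 2.73 × 10^-14 m

Since λ ∝ 1/m at constant velocity, the lighter particle has the longer wavelength.

The electron has the longer de Broglie wavelength.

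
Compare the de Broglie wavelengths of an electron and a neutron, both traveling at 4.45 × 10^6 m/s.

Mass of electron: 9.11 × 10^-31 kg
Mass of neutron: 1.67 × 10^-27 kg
The electron has the longer wavelength.

Using λ = h/(mv), since both particles have the same velocity, the wavelength depends only on mass.

For electron: λ₁ = h/(m₁v) = 1.63 × 10^-10 m
For neutron: λ₂ = h/(m₂v) = 8.92 × 10^-14 m

Since λ ∝ 1/m at constant velocity, the lighter particle has the longer wavelength.

The electron has the longer de Broglie wavelength.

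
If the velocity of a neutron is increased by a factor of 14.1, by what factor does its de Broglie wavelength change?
The wavelength decreases by a factor of 14.1.

From λ = h/(mv), the wavelength is inversely proportional to velocity:

λ ∝ 1/v

If v → 14.1v, then λ → λ/14.1

When velocity is increased by a factor of 14.1, the wavelength decreases by a factor of 14.1.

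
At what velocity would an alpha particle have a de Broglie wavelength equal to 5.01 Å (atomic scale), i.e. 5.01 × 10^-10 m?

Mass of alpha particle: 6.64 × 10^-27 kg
1.99 × 10^2 m/s

From λ = h/(mv), solve for v:

v = h/(mλ)
v = (6.626 × 10^-34 J·s) / (6.64 × 10^-27 kg × 5.01 × 10^-10 m)
v = 1.99 × 10^2 m/s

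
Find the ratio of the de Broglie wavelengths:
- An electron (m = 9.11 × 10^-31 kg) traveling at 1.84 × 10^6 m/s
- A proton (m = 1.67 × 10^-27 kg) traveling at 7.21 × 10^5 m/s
λ₁/λ₂ = 718

Using λ = h/(mv):

λ₁ = h/(m₁v₁) = 3.95 × 10^-10 m
λ₂ = h/(m₂v₂) = 5.50 × 10^-13 m

Ratio λ₁/λ₂ = (m₂v₂)/(m₁v₁)
         = (1.67 × 10^-27 kg × 7.21 × 10^5 m/s) / (9.11 × 10^-31 kg × 1.84 × 10^6 m/s)
         = 718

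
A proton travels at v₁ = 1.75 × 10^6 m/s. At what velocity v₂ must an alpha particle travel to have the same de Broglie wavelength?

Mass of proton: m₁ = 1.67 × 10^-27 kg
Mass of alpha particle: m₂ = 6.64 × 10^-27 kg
v₂ = 4.40 × 10^5 m/s

For equal de Broglie wavelengths: λ₁ = λ₂

h/(m₁v₁) = h/(m₂v₂)
m₁v₁ = m₂v₂
v₂ = v₁ · (m₁/m₂)

v₂ = 1.75 × 10^6 m/s × (1.67 × 10^-27 kg / 6.64 × 10^-27 kg)
v₂ = 4.40 × 10^5 m/s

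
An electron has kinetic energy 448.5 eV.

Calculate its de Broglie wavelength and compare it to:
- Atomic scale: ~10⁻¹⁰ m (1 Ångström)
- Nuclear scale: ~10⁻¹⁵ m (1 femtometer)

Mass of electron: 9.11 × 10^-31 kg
λ = 5.79 × 10^-11 m, which is between nuclear and atomic scales.

Using λ = h/√(2mKE):

KE = 448.5 eV = 7.186 × 10^-17 J

λ = h/√(2mKE)
λ = (6.626 × 10^-34 J·s) / √(2 × 9.11 × 10^-31 kg × 7.186 × 10^-17 J)
λ = 5.79 × 10^-11 m

Comparison:
- Atomic scale (10⁻¹⁰ m): λ is 0.58× this size
- Nuclear scale (10⁻¹⁵ m): λ is 5.8e+04× this size

The wavelength is between nuclear and atomic scales.

This wavelength is appropriate for probing atomic structure but too large for nuclear physics experiments.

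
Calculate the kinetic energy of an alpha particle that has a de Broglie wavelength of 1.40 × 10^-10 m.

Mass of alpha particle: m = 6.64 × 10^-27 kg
1.69 × 10^-21 J (or 0.0105 eV)

From λ = h/√(2mKE), we solve for KE:

λ² = h²/(2mKE)
KE = h²/(2mλ²)
KE = (6.626 × 10^-34 J·s)² / (2 × 6.64 × 10^-27 kg × (1.40 × 10^-10 m)²)
KE = 1.69 × 10^-21 J
KE = 0.0105 eV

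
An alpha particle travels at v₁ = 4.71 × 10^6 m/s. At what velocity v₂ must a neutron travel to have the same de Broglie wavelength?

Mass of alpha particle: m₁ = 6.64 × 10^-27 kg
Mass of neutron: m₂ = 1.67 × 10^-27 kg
v₂ = 1.87 × 10^7 m/s

For equal de Broglie wavelengths: λ₁ = λ₂

h/(m₁v₁) = h/(m₂v₂)
m₁v₁ = m₂v₂
v₂ = v₁ · (m₁/m₂)

v₂ = 4.71 × 10^6 m/s × (6.64 × 10^-27 kg / 1.67 × 10^-27 kg)
v₂ = 1.87 × 10^7 m/s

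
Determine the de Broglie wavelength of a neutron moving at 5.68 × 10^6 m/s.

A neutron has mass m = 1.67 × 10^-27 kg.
6.99 × 10^-14 m

Using the de Broglie relation λ = h/(mv):

λ = h/(mv)
λ = (6.626 × 10^-34 J·s) / (1.67 × 10^-27 kg × 5.68 × 10^6 m/s)
λ = 6.99 × 10^-14 m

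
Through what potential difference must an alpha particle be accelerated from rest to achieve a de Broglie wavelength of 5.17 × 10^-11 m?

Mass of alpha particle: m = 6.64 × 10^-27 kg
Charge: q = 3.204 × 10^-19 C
3.86 × 10^-2 V

From λ = h/√(2mqV), we solve for V:

λ² = h²/(2mqV)
V = h²/(2mqλ²)
V = (6.626 × 10^-34 J·s)² / (2 × 6.64 × 10^-27 kg × 3.204 × 10^-19 C × (5.17 × 10^-11 m)²)
V = 3.86 × 10^-2 V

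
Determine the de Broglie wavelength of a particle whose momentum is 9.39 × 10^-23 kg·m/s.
7.06 × 10^-12 m

Using the de Broglie relation λ = h/p:

λ = h/p
λ = (6.626 × 10^-34 J·s) / (9.39 × 10^-23 kg·m/s)
λ = 7.06 × 10^-12 m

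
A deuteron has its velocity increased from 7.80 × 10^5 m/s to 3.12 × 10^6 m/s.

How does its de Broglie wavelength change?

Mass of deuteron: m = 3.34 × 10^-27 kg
The wavelength decreases by a factor of 4.

Using λ = h/(mv):

Initial wavelength: λ₁ = h/(mv₁) = 2.54 × 10^-13 m
Final wavelength: λ₂ = h/(mv₂) = 6.36 × 10^-14 m

Since λ ∝ 1/v, when velocity increases by a factor of 4, the wavelength decreases by a factor of 4.

λ₂/λ₁ = v₁/v₂ = 1/4

The wavelength decreases by a factor of 4.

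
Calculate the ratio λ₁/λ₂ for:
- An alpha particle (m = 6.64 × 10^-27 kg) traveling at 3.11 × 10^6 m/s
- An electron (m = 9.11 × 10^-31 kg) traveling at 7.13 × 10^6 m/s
λ₁/λ₂ = 3.15 × 10^-4

Using λ = h/(mv):

λ₁ = h/(m₁v₁) = 3.21 × 10^-14 m
λ₂ = h/(m₂v₂) = 1.02 × 10^-10 m

Ratio λ₁/λ₂ = (m₂v₂)/(m₁v₁)
         = (9.11 × 10^-31 kg × 7.13 × 10^6 m/s) / (6.64 × 10^-27 kg × 3.11 × 10^6 m/s)
         = 3.15 × 10^-4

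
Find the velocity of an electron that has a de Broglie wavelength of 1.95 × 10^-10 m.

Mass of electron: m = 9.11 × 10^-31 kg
3.73 × 10^6 m/s

From the de Broglie relation λ = h/(mv), we solve for v:

v = h/(mλ)
v = (6.626 × 10^-34 J·s) / (9.11 × 10^-31 kg × 1.95 × 10^-10 m)
v = 3.73 × 10^6 m/s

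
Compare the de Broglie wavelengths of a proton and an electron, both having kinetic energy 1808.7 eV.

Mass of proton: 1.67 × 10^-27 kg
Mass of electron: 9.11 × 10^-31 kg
The electron has the longer wavelength.

Using λ = h/√(2mKE):

For proton: λ₁ = h/√(2m₁KE) = 6.74 × 10^-13 m
For electron: λ₂ = h/√(2m₂KE) = 2.88 × 10^-11 m

Since λ ∝ 1/√m at constant kinetic energy, the lighter particle has the longer wavelength.

The electron has the longer de Broglie wavelength.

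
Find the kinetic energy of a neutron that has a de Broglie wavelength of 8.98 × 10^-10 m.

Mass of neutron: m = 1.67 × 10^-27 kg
1.63 × 10^-22 J (or 1.02 × 10^-3 eV)

From λ = h/√(2mKE), we solve for KE:

λ² = h²/(2mKE)
KE = h²/(2mλ²)
KE = (6.626 × 10^-34 J·s)² / (2 × 1.67 × 10^-27 kg × (8.98 × 10^-10 m)²)
KE = 1.63 × 10^-22 J
KE = 1.02 × 10^-3 eV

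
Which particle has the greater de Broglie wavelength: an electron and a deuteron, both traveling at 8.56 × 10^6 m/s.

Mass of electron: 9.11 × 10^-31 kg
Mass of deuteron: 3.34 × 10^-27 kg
The electron has the longer wavelength.

Using λ = h/(mv), since both particles have the same velocity, the wavelength depends only on mass.

For electron: λ₁ = h/(m₁v) = 8.50 × 10^-11 m
For deuteron: λ₂ = h/(m₂v) = 2.32 × 10^-14 m

Since λ ∝ 1/m at constant velocity, the lighter particle has the longer wavelength.

The electron has the longer de Broglie wavelength.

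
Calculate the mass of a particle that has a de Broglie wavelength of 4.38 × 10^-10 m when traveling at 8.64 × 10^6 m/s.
1.75 × 10^-31 kg

From the de Broglie relation λ = h/(mv), we solve for m:

m = h/(λv)
m = (6.626 × 10^-34 J·s) / (4.38 × 10^-10 m × 8.64 × 10^6 m/s)
m = 1.75 × 10^-31 kg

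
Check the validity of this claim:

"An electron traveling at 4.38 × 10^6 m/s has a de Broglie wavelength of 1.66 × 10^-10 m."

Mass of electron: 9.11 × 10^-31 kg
True

The claim is correct.

Using λ = h/(mv):
λ = (6.626 × 10^-34 J·s) / (9.11 × 10^-31 kg × 4.38 × 10^6 m/s)
λ = 1.66 × 10^-10 m

This matches the claimed value.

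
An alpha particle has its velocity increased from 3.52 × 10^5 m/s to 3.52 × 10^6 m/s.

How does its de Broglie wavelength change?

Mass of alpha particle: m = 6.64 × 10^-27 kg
The wavelength decreases by a factor of 10.

Using λ = h/(mv):

Initial wavelength: λ₁ = h/(mv₁) = 2.83 × 10^-13 m
Final wavelength: λ₂ = h/(mv₂) = 2.83 × 10^-14 m

Since λ ∝ 1/v, when velocity increases by a factor of 10, the wavelength decreases by a factor of 10.

λ₂/λ₁ = v₁/v₂ = 1/10

The wavelength decreases by a factor of 10.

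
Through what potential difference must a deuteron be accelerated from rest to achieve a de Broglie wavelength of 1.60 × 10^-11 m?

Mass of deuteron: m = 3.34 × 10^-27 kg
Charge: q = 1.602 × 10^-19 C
1.60 V

From λ = h/√(2mqV), we solve for V:

λ² = h²/(2mqV)
V = h²/(2mqλ²)
V = (6.626 × 10^-34 J·s)² / (2 × 3.34 × 10^-27 kg × 1.602 × 10^-19 C × (1.60 × 10^-11 m)²)
V = 1.60 V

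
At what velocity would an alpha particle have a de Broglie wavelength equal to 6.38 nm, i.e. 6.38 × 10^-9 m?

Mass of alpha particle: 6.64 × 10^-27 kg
1.56 × 10^1 m/s

From λ = h/(mv), solve for v:

v = h/(mλ)
v = (6.626 × 10^-34 J·s) / (6.64 × 10^-27 kg × 6.38 × 10^-9 m)
v = 1.56 × 10^1 m/s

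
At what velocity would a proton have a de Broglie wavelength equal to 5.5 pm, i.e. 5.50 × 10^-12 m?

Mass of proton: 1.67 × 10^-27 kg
7.21 × 10^4 m/s

From λ = h/(mv), solve for v:

v = h/(mλ)
v = (6.626 × 10^-34 J·s) / (1.67 × 10^-27 kg × 5.50 × 10^-12 m)
v = 7.21 × 10^4 m/s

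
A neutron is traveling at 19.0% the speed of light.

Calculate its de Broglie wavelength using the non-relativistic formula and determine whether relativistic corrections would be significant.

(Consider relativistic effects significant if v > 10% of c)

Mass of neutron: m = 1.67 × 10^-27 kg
Yes, relativistic corrections are needed.

Using the non-relativistic de Broglie formula λ = h/(mv):

v = 19.0% × c = 5.696 × 10^7 m/s

λ = h/(mv)
λ = (6.626 × 10^-34 J·s) / (1.67 × 10^-27 kg × 5.696 × 10^7 m/s)
λ = 6.97 × 10^-15 m

Since v = 19.0% of c > 10% of c, relativistic corrections ARE significant and the actual wavelength would differ from this non-relativistic estimate.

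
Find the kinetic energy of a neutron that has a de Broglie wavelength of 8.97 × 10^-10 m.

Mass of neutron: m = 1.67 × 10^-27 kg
1.63 × 10^-22 J (or 1.02 × 10^-3 eV)

From λ = h/√(2mKE), we solve for KE:

λ² = h²/(2mKE)
KE = h²/(2mλ²)
KE = (6.626 × 10^-34 J·s)² / (2 × 1.67 × 10^-27 kg × (8.97 × 10^-10 m)²)
KE = 1.63 × 10^-22 J
KE = 1.02 × 10^-3 eV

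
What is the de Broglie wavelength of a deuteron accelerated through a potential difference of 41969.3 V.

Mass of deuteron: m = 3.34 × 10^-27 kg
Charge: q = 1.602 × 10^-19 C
9.89 × 10^-14 m

When a particle is accelerated through voltage V, it gains kinetic energy KE = qV.

The de Broglie wavelength is then λ = h/√(2mqV):

λ = h/√(2mqV)
λ = (6.626 × 10^-34 J·s) / √(2 × 3.34 × 10^-27 kg × 1.602 × 10^-19 C × 41969.3 V)
λ = 9.89 × 10^-14 m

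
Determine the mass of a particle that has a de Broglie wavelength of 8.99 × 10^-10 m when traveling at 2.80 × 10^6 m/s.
2.63 × 10^-31 kg

From the de Broglie relation λ = h/(mv), we solve for m:

m = h/(λv)
m = (6.626 × 10^-34 J·s) / (8.99 × 10^-10 m × 2.80 × 10^6 m/s)
m = 2.63 × 10^-31 kg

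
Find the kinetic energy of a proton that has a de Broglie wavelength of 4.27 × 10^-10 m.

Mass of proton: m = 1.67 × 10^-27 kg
7.21 × 10^-22 J (or 4.50 × 10^-3 eV)

From λ = h/√(2mKE), we solve for KE:

λ² = h²/(2mKE)
KE = h²/(2mλ²)
KE = (6.626 × 10^-34 J·s)² / (2 × 1.67 × 10^-27 kg × (4.27 × 10^-10 m)²)
KE = 7.21 × 10^-22 J
KE = 4.50 × 10^-3 eV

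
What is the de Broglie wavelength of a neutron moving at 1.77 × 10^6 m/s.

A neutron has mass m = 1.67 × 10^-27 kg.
2.24 × 10^-13 m

Using the de Broglie relation λ = h/(mv):

λ = h/(mv)
λ = (6.626 × 10^-34 J·s) / (1.67 × 10^-27 kg × 1.77 × 10^6 m/s)
λ = 2.24 × 10^-13 m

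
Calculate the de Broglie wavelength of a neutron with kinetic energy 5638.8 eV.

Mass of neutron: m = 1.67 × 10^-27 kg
3.81 × 10^-13 m

Using λ = h/√(2mKE):

First convert KE to Joules: KE = 5638.8 eV = 9.034 × 10^-16 J

λ = h/√(2mKE)
λ = (6.626 × 10^-34 J·s) / √(2 × 1.67 × 10^-27 kg × 9.034 × 10^-16 J)
λ = 3.81 × 10^-13 m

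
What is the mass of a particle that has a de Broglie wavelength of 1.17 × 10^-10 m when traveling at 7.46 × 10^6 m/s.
7.59 × 10^-31 kg

From the de Broglie relation λ = h/(mv), we solve for m:

m = h/(λv)
m = (6.626 × 10^-34 J·s) / (1.17 × 10^-10 m × 7.46 × 10^6 m/s)
m = 7.59 × 10^-31 kg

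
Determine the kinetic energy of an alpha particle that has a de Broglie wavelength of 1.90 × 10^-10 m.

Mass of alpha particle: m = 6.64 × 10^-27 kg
9.16 × 10^-22 J (or 5.72 × 10^-3 eV)

From λ = h/√(2mKE), we solve for KE:

λ² = h²/(2mKE)
KE = h²/(2mλ²)
KE = (6.626 × 10^-34 J·s)² / (2 × 6.64 × 10^-27 kg × (1.90 × 10^-10 m)²)
KE = 9.16 × 10^-22 J
KE = 5.72 × 10^-3 eV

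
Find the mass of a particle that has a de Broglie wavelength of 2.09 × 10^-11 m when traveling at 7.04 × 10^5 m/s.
4.50 × 10^-29 kg

From the de Broglie relation λ = h/(mv), we solve for m:

m = h/(λv)
m = (6.626 × 10^-34 J·s) / (2.09 × 10^-11 m × 7.04 × 10^5 m/s)
m = 4.50 × 10^-29 kg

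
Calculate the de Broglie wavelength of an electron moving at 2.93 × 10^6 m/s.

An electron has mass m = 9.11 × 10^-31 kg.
2.48 × 10^-10 m

Using the de Broglie relation λ = h/(mv):

λ = h/(mv)
λ = (6.626 × 10^-34 J·s) / (9.11 × 10^-31 kg × 2.93 × 10^6 m/s)
λ = 2.48 × 10^-10 m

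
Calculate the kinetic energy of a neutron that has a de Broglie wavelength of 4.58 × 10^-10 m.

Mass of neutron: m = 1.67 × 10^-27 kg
6.27 × 10^-22 J (or 3.91 × 10^-3 eV)

From λ = h/√(2mKE), we solve for KE:

λ² = h²/(2mKE)
KE = h²/(2mλ²)
KE = (6.626 × 10^-34 J·s)² / (2 × 1.67 × 10^-27 kg × (4.58 × 10^-10 m)²)
KE = 6.27 × 10^-22 J
KE = 3.91 × 10^-3 eV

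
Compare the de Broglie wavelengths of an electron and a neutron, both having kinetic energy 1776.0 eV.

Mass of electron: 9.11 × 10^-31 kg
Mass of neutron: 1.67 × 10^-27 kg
The electron has the longer wavelength.

Using λ = h/√(2mKE):

For electron: λ₁ = h/√(2m₁KE) = 2.91 × 10^-11 m
For neutron: λ₂ = h/√(2m₂KE) = 6.80 × 10^-13 m

Since λ ∝ 1/√m at constant kinetic energy, the lighter particle has the longer wavelength.

The electron has the longer de Broglie wavelength.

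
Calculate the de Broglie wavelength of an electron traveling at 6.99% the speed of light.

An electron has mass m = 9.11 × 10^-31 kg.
3.47 × 10^-11 m

Using the de Broglie relation λ = h/(mv):

v = 6.99% × c = 2.096 × 10^7 m/s

λ = h/(mv)
λ = (6.626 × 10^-34 J·s) / (9.11 × 10^-31 kg × 2.096 × 10^7 m/s)
λ = 3.47 × 10^-11 m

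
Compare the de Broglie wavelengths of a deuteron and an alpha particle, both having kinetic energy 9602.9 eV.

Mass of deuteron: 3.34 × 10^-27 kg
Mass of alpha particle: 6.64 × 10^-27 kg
The deuteron has the longer wavelength.

Using λ = h/√(2mKE):

For deuteron: λ₁ = h/√(2m₁KE) = 2.07 × 10^-13 m
For alpha particle: λ₂ = h/√(2m₂KE) = 1.47 × 10^-13 m

Since λ ∝ 1/√m at constant kinetic energy, the lighter particle has the longer wavelength.

The deuteron has the longer de Broglie wavelength.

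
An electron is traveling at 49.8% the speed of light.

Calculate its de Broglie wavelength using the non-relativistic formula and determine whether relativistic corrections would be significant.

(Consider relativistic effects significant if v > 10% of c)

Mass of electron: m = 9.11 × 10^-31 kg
Yes, relativistic corrections are needed.

Using the non-relativistic de Broglie formula λ = h/(mv):

v = 49.8% × c = 1.493 × 10^8 m/s

λ = h/(mv)
λ = (6.626 × 10^-34 J·s) / (9.11 × 10^-31 kg × 1.493 × 10^8 m/s)
λ = 4.87 × 10^-12 m

Since v = 49.8% of c > 10% of c, relativistic corrections ARE significant and the actual wavelength would differ from this non-relativistic estimate.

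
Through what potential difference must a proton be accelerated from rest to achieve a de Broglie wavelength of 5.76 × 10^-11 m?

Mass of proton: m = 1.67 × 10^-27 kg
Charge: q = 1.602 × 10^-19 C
2.47 × 10^-1 V

From λ = h/√(2mqV), we solve for V:

λ² = h²/(2mqV)
V = h²/(2mqλ²)
V = (6.626 × 10^-34 J·s)² / (2 × 1.67 × 10^-27 kg × 1.602 × 10^-19 C × (5.76 × 10^-11 m)²)
V = 2.47 × 10^-1 V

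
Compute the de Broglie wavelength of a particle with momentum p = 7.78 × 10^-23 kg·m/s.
8.52 × 10^-12 m

Using the de Broglie relation λ = h/p:

λ = h/p
λ = (6.626 × 10^-34 J·s) / (7.78 × 10^-23 kg·m/s)
λ = 8.52 × 10^-12 m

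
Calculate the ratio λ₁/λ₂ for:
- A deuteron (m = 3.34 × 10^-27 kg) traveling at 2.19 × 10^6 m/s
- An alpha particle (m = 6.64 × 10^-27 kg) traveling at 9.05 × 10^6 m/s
λ₁/λ₂ = 8.22

Using λ = h/(mv):

λ₁ = h/(m₁v₁) = 9.06 × 10^-14 m
λ₂ = h/(m₂v₂) = 1.10 × 10^-14 m

Ratio λ₁/λ₂ = (m₂v₂)/(m₁v₁)
         = (6.64 × 10^-27 kg × 9.05 × 10^6 m/s) / (3.34 × 10^-27 kg × 2.19 × 10^6 m/s)
         = 8.22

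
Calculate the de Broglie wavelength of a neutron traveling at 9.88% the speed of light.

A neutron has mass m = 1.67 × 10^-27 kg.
1.34 × 10^-14 m

Using the de Broglie relation λ = h/(mv):

v = 9.88% × c = 2.962 × 10^7 m/s

λ = h/(mv)
λ = (6.626 × 10^-34 J·s) / (1.67 × 10^-27 kg × 2.962 × 10^7 m/s)
λ = 1.34 × 10^-14 m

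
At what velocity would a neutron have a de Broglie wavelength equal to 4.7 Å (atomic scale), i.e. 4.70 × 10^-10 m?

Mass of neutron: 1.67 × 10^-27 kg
8.44 × 10^2 m/s

From λ = h/(mv), solve for v:

v = h/(mλ)
v = (6.626 × 10^-34 J·s) / (1.67 × 10^-27 kg × 4.70 × 10^-10 m)
v = 8.44 × 10^2 m/s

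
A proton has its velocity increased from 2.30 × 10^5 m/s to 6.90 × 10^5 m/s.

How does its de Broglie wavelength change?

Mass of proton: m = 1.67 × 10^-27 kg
The wavelength decreases by a factor of 3.

Using λ = h/(mv):

Initial wavelength: λ₁ = h/(mv₁) = 1.73 × 10^-12 m
Final wavelength: λ₂ = h/(mv₂) = 5.75 × 10^-13 m

Since λ ∝ 1/v, when velocity increases by a factor of 3, the wavelength decreases by a factor of 3.

λ₂/λ₁ = v₁/v₂ = 1/3

The wavelength decreases by a factor of 3.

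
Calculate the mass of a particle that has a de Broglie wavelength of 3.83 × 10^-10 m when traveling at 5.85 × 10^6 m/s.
2.96 × 10^-31 kg

From the de Broglie relation λ = h/(mv), we solve for m:

m = h/(λv)
m = (6.626 × 10^-34 J·s) / (3.83 × 10^-10 m × 5.85 × 10^6 m/s)
m = 2.96 × 10^-31 kg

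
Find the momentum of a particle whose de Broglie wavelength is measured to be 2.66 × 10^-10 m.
2.49 × 10^-24 kg·m/s

From the de Broglie relation λ = h/p, we solve for p:

p = h/λ
p = (6.626 × 10^-34 J·s) / (2.66 × 10^-10 m)
p = 2.49 × 10^-24 kg·m/s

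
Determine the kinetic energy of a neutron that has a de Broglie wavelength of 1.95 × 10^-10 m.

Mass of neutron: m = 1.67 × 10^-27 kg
3.46 × 10^-21 J (or 0.0216 eV)

From λ = h/√(2mKE), we solve for KE:

λ² = h²/(2mKE)
KE = h²/(2mλ²)
KE = (6.626 × 10^-34 J·s)² / (2 × 1.67 × 10^-27 kg × (1.95 × 10^-10 m)²)
KE = 3.46 × 10^-21 J
KE = 0.0216 eV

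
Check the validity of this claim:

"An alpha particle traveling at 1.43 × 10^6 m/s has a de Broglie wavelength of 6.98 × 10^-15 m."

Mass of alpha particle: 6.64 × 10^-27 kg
False

The claim is incorrect.

Using λ = h/(mv):
λ = (6.626 × 10^-34 J·s) / (6.64 × 10^-27 kg × 1.43 × 10^6 m/s)
λ = 6.98 × 10^-14 m

The actual wavelength differs from the claimed 6.98 × 10^-15 m.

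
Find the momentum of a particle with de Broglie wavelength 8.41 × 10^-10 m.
7.88 × 10^-25 kg·m/s

From the de Broglie relation λ = h/p, we solve for p:

p = h/λ
p = (6.626 × 10^-34 J·s) / (8.41 × 10^-10 m)
p = 7.88 × 10^-25 kg·m/s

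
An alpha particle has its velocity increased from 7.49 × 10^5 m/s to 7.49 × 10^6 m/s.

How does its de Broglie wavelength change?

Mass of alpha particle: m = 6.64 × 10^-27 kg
The wavelength decreases by a factor of 10.

Using λ = h/(mv):

Initial wavelength: λ₁ = h/(mv₁) = 1.33 × 10^-13 m
Final wavelength: λ₂ = h/(mv₂) = 1.33 × 10^-14 m

Since λ ∝ 1/v, when velocity increases by a factor of 10, the wavelength decreases by a factor of 10.

λ₂/λ₁ = v₁/v₂ = 1/10

The wavelength decreases by a factor of 10.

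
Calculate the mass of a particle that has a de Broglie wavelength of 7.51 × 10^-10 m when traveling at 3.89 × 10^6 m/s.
2.27 × 10^-31 kg

From the de Broglie relation λ = h/(mv), we solve for m:

m = h/(λv)
m = (6.626 × 10^-34 J·s) / (7.51 × 10^-10 m × 3.89 × 10^6 m/s)
m = 2.27 × 10^-31 kg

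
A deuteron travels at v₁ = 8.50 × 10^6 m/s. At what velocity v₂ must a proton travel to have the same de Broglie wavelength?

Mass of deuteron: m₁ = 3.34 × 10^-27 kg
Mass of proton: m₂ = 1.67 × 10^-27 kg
v₂ = 1.70 × 10^7 m/s

For equal de Broglie wavelengths: λ₁ = λ₂

h/(m₁v₁) = h/(m₂v₂)
m₁v₁ = m₂v₂
v₂ = v₁ · (m₁/m₂)

v₂ = 8.50 × 10^6 m/s × (3.34 × 10^-27 kg / 1.67 × 10^-27 kg)
v₂ = 1.70 × 10^7 m/s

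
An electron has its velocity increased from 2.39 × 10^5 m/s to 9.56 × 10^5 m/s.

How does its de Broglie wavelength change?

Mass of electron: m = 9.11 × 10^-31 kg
The wavelength decreases by a factor of 4.

Using λ = h/(mv):

Initial wavelength: λ₁ = h/(mv₁) = 3.04 × 10^-9 m
Final wavelength: λ₂ = h/(mv₂) = 7.61 × 10^-10 m

Since λ ∝ 1/v, when velocity increases by a factor of 4, the wavelength decreases by a factor of 4.

λ₂/λ₁ = v₁/v₂ = 1/4

The wavelength decreases by a factor of 4.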